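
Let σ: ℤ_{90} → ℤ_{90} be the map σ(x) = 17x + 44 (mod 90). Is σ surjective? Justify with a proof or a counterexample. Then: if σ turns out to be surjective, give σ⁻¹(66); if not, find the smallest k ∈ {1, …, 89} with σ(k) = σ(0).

Since gcd(17, 90) = 1, 17 is invertible modulo 90. Euclid's algorithm: 90 = 5·17 + 5, 17 = 3·5 + 2, 5 = 2·2 + 1; back-substituting gives 1 = 53·17 − 10·90, so 17⁻¹ ≡ 53 (mod 90).
For any y ∈ ℤ_{90}, x = 53(y − 44) mod 90 satisfies σ(x) = 17·53(y − 44) + 44 ≡ y (since 17·53 ≡ 1 mod 90). So every y has a preimage.
Thus σ is surjective.
Since σ is surjective, we compute σ⁻¹(66): solve 17x + 44 ≡ 66 (mod 90), i.e. 17x ≡ 22 (mod 90).
Multiplying by 17⁻¹ = 53 gives x ≡ 53·22 = 1166 = 12·90 + 86 ≡ 86 (mod 90).
Check: σ(86) = 17·86 + 44 = 1506 = 16·90 + 66 ≡ 66 (mod 90).

86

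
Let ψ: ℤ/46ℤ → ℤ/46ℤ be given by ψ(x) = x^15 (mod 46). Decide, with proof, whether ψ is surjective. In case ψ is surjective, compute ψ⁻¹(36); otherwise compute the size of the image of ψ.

12

Computing x^15 mod 46 for each x (by repeated squaring, reducing mod 46 at every step), the values ψ(0), ψ(1), …, ψ(45) are: 0, 1, 16, 35, 26, 19, 8, 37, 2, 29, 28, 33, 36, 41, 40, 21, 32, 15, 4, 43, 34, 7, 22, 23, 24, 39, 12, 3, 42, 31, 14, 25, 6, 5, 10, 13, 18, 17, 44, 9, 38, 27, 20, 11, 30, 45.
Every element of ℤ/46ℤ appears exactly once in this list, so ψ is a bijection, and in particular surjective.
Since ψ is surjective, we read off the preimage of 36 from the same table: ψ(12) = 36, so ψ⁻¹(36) = 12.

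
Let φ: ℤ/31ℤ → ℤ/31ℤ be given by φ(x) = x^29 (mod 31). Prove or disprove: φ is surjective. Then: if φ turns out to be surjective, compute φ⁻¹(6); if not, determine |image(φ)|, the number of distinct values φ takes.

Since 31 is prime, the nonzero elements of ℤ/31ℤ form a cyclic group of order 30.
As gcd(29, 30) = 1, raising to the 29th power is a bijection on this group: if u^29 ≡ v^29 then (uv^{−1})^29 = 1, and the only element of order dividing gcd(29, 30) = 1 is 1, so u = v.
With φ(0) = 0 this makes φ injective on all of ℤ/31ℤ, hence bijective (finite equal-size domain and codomain). In particular φ is surjective.
Since φ is surjective, we find the preimage of 6. The inverse of x ↦ x^29 on (ℤ/31ℤ)^× is x ↦ x^29, because 29·29 = 841 = 28·30 + 1 ≡ 1 (mod 30) and x^{30} = 1 for x ≠ 0 (Fermat). So φ⁻¹(6) = 6^29 mod 31.
Repeated squaring mod 31: 6^1 ≡ 6, 6^2 ≡ 6² = 36 ≡ 5, 6^4 ≡ 5² = 25, 6^8 ≡ 25² = 625 ≡ 5, 6^16 ≡ 5² = 25. Since 29 = 16 + 8 + 4 + 1, 6^29 ≡ 25·5·25·6: 25·5 = 125 ≡ 1, then 1·25 = 25, then 25·6 = 150 ≡ 26. So 6^29 ≡ 26 (mod 31).
Hence φ⁻¹(6) = 26.

26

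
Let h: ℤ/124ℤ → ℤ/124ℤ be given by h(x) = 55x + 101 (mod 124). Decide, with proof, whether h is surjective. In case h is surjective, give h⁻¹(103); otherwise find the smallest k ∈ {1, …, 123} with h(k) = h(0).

106

Recall that h is surjective if every y in the codomain equals h(x) for some x in the domain.
Since gcd(55, 124) = 1, 55 is invertible modulo 124. Euclid's algorithm: 124 = 2·55 + 14, 55 = 3·14 + 13, 14 = 1·13 + 1; back-substituting gives 1 = 115·55 − 51·124, so 55⁻¹ ≡ 115 (mod 124).
Then y ↦ 115(y − 101) is a two-sided inverse to h, so every y ∈ ℤ/124ℤ has a preimage.
Thus h is surjective.
Since h is surjective, we compute h⁻¹(103): solve 55x + 101 ≡ 103 (mod 124), i.e. 55x ≡ 2 (mod 124).
Multiplying by 55⁻¹ = 115 gives x ≡ 115·2 = 230 = 1·124 + 106 ≡ 106 (mod 124).
Check: h(106) = 55·106 + 101 = 5931 = 47·124 + 103 ≡ 103 (mod 124).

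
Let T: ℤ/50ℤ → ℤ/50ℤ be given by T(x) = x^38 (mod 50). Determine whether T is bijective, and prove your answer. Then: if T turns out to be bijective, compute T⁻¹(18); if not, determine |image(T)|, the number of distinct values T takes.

22

T(0) = 0^38 = 0.
T(10): Repeated squaring mod 50: 10^1 ≡ 10, 10^2 ≡ 10² = 100 ≡ 0, 10^4 ≡ 0² = 0, 10^8 ≡ 0² = 0, 10^16 ≡ 0² = 0, 10^32 ≡ 0² = 0. Since 38 = 32 + 4 + 2, 10^38 ≡ 0·0·0: 0·0 = 0, then 0·0 = 0. So 10^38 ≡ 0 (mod 50).
So T(0) = T(10) = 0 while 0 ≠ 10, thus T is not injective, hence not bijective.
Since T is not bijective, we determine |image(T)|. Computing x^38 mod 50 for each x (by repeated squaring, reducing mod 50 at every step), the values T(0), T(1), …, T(49) are: 0, 1, 44, 39, 36, 25, 16, 49, 34, 21, 0, 31, 4, 29, 6, 25, 46, 9, 24, 41, 0, 11, 14, 19, 26, 25, 26, 19, 14, 11, 0, 41, 24, 9, 46, 25, 6, 29, 4, 31, 0, 21, 34, 49, 16, 25, 36, 39, 44, 1.
The distinct values are {0, 1, 4, 6, 9, 11, 14, 16, 19, 21, 24, 25, 26, 29, 31, 34, 36, 39, 41, 44, 46, 49}; there are 22 of them.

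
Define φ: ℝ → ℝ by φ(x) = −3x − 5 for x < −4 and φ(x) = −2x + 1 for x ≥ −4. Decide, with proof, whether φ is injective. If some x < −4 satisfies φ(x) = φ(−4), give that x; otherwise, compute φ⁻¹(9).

Both pieces are strictly decreasing (slopes −3 and −2), so each is injective on its own interval.
The left piece maps (−∞, −4) onto (7, ∞); the right piece maps [−4, ∞) onto (−∞, 9].
These images overlap. In particular φ(−4) = 9 (right piece), and solving −3x − 5 = 9 on the left piece gives x = −14/3 < −4.
So φ(−14/3) = φ(−4) with −14/3 ≠ −4, and φ is not injective. This x = −14/3 is the requested value below −4.

-14/3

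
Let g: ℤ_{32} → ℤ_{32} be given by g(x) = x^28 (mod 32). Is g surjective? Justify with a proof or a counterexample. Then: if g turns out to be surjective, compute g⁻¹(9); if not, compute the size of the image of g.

g(0) = 0^28 = 0.
g(2): Repeated squaring mod 32: 2^1 ≡ 2, 2^2 ≡ 2² = 4, 2^4 ≡ 4² = 16, 2^8 ≡ 16² = 256 ≡ 0, 2^16 ≡ 0² = 0. Since 28 = 16 + 8 + 4, 2^28 ≡ 0·0·16: 0·0 = 0, then 0·16 = 0. So 2^28 ≡ 0 (mod 32).
So g(0) = g(2) = 0 while 0 ≠ 2, hence g is not injective.
A non-injective map from the 32-element set ℤ_{32} to itself takes at most 31 distinct values, so it cannot be surjective. Thus g is not surjective.
Since g is not surjective, we determine |image(g)|. Computing x^28 mod 32 for each x (by repeated squaring, reducing mod 32 at every step), the values g(0), g(1), …, g(31) are: 0, 1, 0, 17, 0, 17, 0, 1, 0, 1, 0, 17, 0, 17, 0, 1, 0, 1, 0, 17, 0, 17, 0, 1, 0, 1, 0, 17, 0, 17, 0, 1.
The distinct values are {0, 1, 17}; there are 3 of them.

3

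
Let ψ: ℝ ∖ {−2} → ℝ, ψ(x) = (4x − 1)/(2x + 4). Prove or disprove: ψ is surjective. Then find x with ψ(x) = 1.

5/2

If ψ(x) = 2, cross-multiplying gives 2(4x − 1) = 4(2x + 4), which simplifies to −2 = 16 — false.  So 2 has no preimage and ψ is not surjective.
Solving ψ(x) = 1: cross-multiplying gives 4x − 1 = 1(2x + 4), which rearranges to 2x = 5, so x = 5/2.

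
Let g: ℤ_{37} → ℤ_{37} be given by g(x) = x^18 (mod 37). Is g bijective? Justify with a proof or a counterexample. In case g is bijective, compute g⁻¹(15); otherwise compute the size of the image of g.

g(1) = 1^18 = 1.
g(3): Repeated squaring mod 37: 3^1 ≡ 3, 3^2 ≡ 3² = 9, 3^4 ≡ 9² = 81 ≡ 7, 3^8 ≡ 7² = 49 ≡ 12, 3^16 ≡ 12² = 144 ≡ 33. Since 18 = 16 + 2, 3^18 ≡ 33·9: 33·9 = 297 ≡ 1. So 3^18 ≡ 1 (mod 37).
So g(1) = g(3) = 1 while 1 ≠ 3, hence g is not injective, hence not bijective.
Since g is not bijective, we determine |image(g)|. Computing x^18 mod 37 for each x (by repeated squaring, reducing mod 37 at every step), the values g(0), g(1), …, g(36) are: 0, 1, 36, 1, 1, 36, 36, 1, 36, 1, 1, 1, 1, 36, 36, 36, 1, 36, 36, 36, 36, 1, 36, 36, 36, 1, 1, 1, 1, 36, 1, 36, 36, 1, 1, 36, 1.
The distinct values are {0, 1, 36}; there are 3 of them.

3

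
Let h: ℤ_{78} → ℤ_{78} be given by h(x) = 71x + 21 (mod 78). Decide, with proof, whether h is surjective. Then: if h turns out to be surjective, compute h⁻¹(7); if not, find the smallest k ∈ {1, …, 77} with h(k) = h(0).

2

By definition, h is surjective if every y in the codomain equals h(x) for some x in the domain.
Since gcd(71, 78) = 1, 71 is invertible modulo 78. Euclid's algorithm: 78 = 1·71 + 7, 71 = 10·7 + 1; back-substituting gives 1 = 11·71 − 10·78, so 71⁻¹ ≡ 11 (mod 78).
For any y ∈ ℤ_{78}, x = 11(y − 21) mod 78 satisfies h(x) = 71·11(y − 21) + 21 ≡ y (since 71·11 ≡ 1 mod 78). So every y has a preimage.
Thus h is surjective.
Since h is surjective, we compute h⁻¹(7): solve 71x + 21 ≡ 7 (mod 78), i.e. 71x ≡ 64 (mod 78).
Multiplying by 71⁻¹ = 11 gives x ≡ 11·64 = 704 = 9·78 + 2 ≡ 2 (mod 78).
Check: h(2) = 71·2 + 21 = 163 = 2·78 + 7 ≡ 7 (mod 78).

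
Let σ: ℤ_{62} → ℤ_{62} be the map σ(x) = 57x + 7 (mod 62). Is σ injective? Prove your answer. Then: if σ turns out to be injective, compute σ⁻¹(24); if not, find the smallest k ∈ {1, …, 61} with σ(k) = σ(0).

9

If σ(a) = σ(b), then 57a ≡ 57b (mod 62). Because gcd(57, 62) = 1, we may cancel 57 to get a ≡ b (mod 62).
Therefore σ is injective.
We now compute 57⁻¹ mod 62 explicitly. Euclid's algorithm: 62 = 1·57 + 5, 57 = 11·5 + 2, 5 = 2·2 + 1; back-substituting gives 1 = 37·57 − 34·62, so 57⁻¹ ≡ 37 (mod 62).
Since σ is injective, we find σ⁻¹(24): we need 57x ≡ 24 − 7 ≡ 17 (mod 62). Using 57⁻¹ = 37: x ≡ 37·17 = 629 = 10·62 + 9, so x = 9.
Check: σ(9) = 57·9 + 7 = 520 = 8·62 + 24 ≡ 24 (mod 62).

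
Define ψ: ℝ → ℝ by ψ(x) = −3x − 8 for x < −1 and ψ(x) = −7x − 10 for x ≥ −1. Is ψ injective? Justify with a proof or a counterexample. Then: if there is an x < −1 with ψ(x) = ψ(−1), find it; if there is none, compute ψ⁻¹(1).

Both pieces are strictly decreasing (slopes −3 and −7), so each is injective on its own interval.
The left piece maps (−∞, −1) onto (−5, ∞); the right piece maps [−1, ∞) onto (−∞, −3].
These images overlap. In particular ψ(−1) = −3 (right piece), and solving −3x − 8 = −3 on the left piece gives x = −5/3 < −1.
So ψ(−5/3) = ψ(−1) with −5/3 ≠ −1, and ψ is not injective. This x = −5/3 is the requested value below −1.

-5/3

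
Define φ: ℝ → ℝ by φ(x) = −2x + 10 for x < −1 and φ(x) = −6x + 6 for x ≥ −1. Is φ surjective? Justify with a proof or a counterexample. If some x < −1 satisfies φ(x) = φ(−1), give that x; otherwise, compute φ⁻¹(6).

0

Both pieces are strictly decreasing (slopes −2 and −6), so each is injective on its own interval.
The left piece maps (−∞, −1) onto (12, ∞); the right piece maps [−1, ∞) onto (−∞, 12].
These images together cover ℝ, so φ is surjective.
Because the two images are disjoint, no x < −1 has φ(x) = φ(−1), so we compute φ⁻¹(6): 6 lies in (−∞, 12], so solve −6x + 6 = 6: x = (6 − 6)/(−6) = 0.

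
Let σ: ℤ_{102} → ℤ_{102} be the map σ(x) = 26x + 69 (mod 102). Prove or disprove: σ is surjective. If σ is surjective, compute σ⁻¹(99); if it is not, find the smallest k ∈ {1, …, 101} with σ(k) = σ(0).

51

By definition, surjectivity means every element of the codomain has a preimage under σ.
Since gcd(26, 102) = 2, we have 26x ≡ 0 (mod 2) for all x, so σ(x) ≡ 1 (mod 2).
But 0 ≢ 1 (mod 2), so 0 ∈ ℤ_{102} has no preimage. So σ is not surjective.
Since σ is not surjective, we find the least positive k with σ(k) = σ(0): this means 26k ≡ 0 (mod 102), i.e. 102 ∣ 26k. Since gcd(26, 102) = 2, dividing through by 2 this holds exactly when 51 ∣ 13k, and as gcd(13, 51) = 1, exactly when 51 ∣ k.
The smallest positive such k is 51.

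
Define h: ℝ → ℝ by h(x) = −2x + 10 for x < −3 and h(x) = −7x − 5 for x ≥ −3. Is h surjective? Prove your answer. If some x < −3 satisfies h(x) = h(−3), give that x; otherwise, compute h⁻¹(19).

-9/2

Both pieces are strictly decreasing (slopes −2 and −7), so each is injective on its own interval.
The left piece maps (−∞, −3) onto (16, ∞); the right piece maps [−3, ∞) onto (−∞, 16].
These images together cover ℝ, so h is surjective.
Because the two images are disjoint, no x < −3 has h(x) = h(−3), so we compute h⁻¹(19): 19 lies in (16, ∞), so solve −2x + 10 = 19: x = (19 − 10)/(−2) = −9/2.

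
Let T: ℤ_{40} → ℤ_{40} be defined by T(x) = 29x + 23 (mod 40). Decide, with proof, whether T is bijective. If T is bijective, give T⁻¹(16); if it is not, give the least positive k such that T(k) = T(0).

37

Suppose T(x_1) = T(x_2) in ℤ_{40}. Then 29x_1 + 23 ≡ 29x_2 + 23 (mod 40), thus 29(x_1 − x_2) ≡ 0 (mod 40).
Since gcd(29, 40) = 1, 29 is invertible modulo 40, therefore x_1 − x_2 ≡ 0 (mod 40), i.e. x_1 = x_2.
We now compute 29⁻¹ mod 40 explicitly. Euclid's algorithm: 40 = 1·29 + 11, 29 = 2·11 + 7, 11 = 1·7 + 4, 7 = 1·4 + 3, 4 = 1·3 + 1; back-substituting gives 1 = 29·29 − 21·40, so 29⁻¹ ≡ 29 (mod 40).
For any y ∈ ℤ_{40}, x = 29(y − 23) mod 40 satisfies T(x) = 29·29(y − 23) + 23 ≡ y (since 29·29 ≡ 1 mod 40). So every y has a preimage.
Therefore T is bijective.
Since T is bijective, we compute T⁻¹(16): solve 29x + 23 ≡ 16 (mod 40), i.e. 29x ≡ 33 (mod 40).
Multiplying by 29⁻¹ = 29 gives x ≡ 29·33 = 957 = 23·40 + 37 ≡ 37 (mod 40).
Check: T(37) = 29·37 + 23 = 1096 = 27·40 + 16 ≡ 16 (mod 40).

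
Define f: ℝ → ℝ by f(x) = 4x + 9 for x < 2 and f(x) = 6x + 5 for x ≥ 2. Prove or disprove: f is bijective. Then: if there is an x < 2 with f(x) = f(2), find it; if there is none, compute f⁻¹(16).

7/4

Both pieces are strictly increasing (slopes 4 and 6), so each is injective on its own interval.
The left piece maps (−∞, 2) onto (−∞, 17); the right piece maps [2, ∞) onto [17, ∞).
Since 17 = 17, the images partition ℝ: f is injective and surjective, hence bijective.
Because the two images are disjoint, no x < 2 has f(x) = f(2), so we compute f⁻¹(16): 16 lies in (−∞, 17), so solve 4x + 9 = 16: x = (16 − 9)/4 = 7/4.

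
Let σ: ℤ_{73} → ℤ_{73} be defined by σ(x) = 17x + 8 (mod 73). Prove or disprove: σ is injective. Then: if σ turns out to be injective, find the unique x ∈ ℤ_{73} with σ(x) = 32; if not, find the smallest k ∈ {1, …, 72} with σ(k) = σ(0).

Suppose σ(s) = σ(t) in ℤ_{73}. Then 17s + 8 ≡ 17t + 8 (mod 73), hence 17(s − t) ≡ 0 (mod 73).
Since gcd(17, 73) = 1, 17 is invertible modulo 73, thus s − t ≡ 0 (mod 73), i.e. s = t.
Thus σ is injective.
We now compute 17⁻¹ mod 73 explicitly. Euclid's algorithm: 73 = 4·17 + 5, 17 = 3·5 + 2, 5 = 2·2 + 1; back-substituting gives 1 = 43·17 − 10·73, so 17⁻¹ ≡ 43 (mod 73).
Since σ is injective, we compute σ⁻¹(32): solve 17x + 8 ≡ 32 (mod 73), i.e. 17x ≡ 24 (mod 73).
Multiplying by 17⁻¹ = 43 gives x ≡ 43·24 = 1032 = 14·73 + 10 ≡ 10 (mod 73).
Check: σ(10) = 17·10 + 8 = 178 = 2·73 + 32 ≡ 32 (mod 73).

10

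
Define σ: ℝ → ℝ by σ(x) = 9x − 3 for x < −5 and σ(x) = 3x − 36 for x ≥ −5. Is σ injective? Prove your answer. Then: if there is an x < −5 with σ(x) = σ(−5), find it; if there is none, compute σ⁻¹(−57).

-16/3

Both pieces are strictly increasing (slopes 9 and 3), so each is injective on its own interval.
The left piece maps (−∞, −5) onto (−∞, −48); the right piece maps [−5, ∞) onto [−51, ∞).
These images overlap. In particular σ(−5) = −51 (right piece), and solving 9x − 3 = −51 on the left piece gives x = −16/3 < −5.
So σ(−16/3) = σ(−5) with −16/3 ≠ −5, and σ is not injective. This x = −16/3 is the requested value below −5.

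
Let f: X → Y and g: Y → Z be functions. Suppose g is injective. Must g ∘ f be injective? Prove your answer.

No. Take X = {0, 1}, Y = Z = {0, 1, 2}, f(0) = f(1) = 0, and g = identity (injective).
Then (g ∘ f)(0) = (g ∘ f)(1) = 0 with 0 ≠ 1, so g ∘ f is not injective.

not injective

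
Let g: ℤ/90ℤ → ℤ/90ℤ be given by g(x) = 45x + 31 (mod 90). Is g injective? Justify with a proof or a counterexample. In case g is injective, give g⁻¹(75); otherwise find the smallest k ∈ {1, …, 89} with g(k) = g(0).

2

Recall: injectivity means: for all x_1, x_2 in the domain, g(x_1) = g(x_2) implies x_1 = x_2.
We have gcd(45, 90) = 45 > 1. Taking x_1 = 0 and x_2 = 2: g(0) = 31 and g(2) = 45·2 + 31 = 121 ≡ 31 (mod 90).
So g(0) = g(2) while 0 ≠ 2, thus g is not injective.
Since g is not injective, we find the least positive k with g(k) = g(0): this means 45k ≡ 0 (mod 90), i.e. 90 ∣ 45k. Since gcd(45, 90) = 45, dividing through by 45 this holds exactly when 2 ∣ k.
The smallest positive such k is 2.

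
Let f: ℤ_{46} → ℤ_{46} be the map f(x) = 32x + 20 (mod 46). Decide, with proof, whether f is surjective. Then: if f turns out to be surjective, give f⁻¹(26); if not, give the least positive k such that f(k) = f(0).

Recall: surjectivity means every element of the codomain has a preimage under f.
Since gcd(32, 46) = 2, we have 32x ≡ 0 (mod 2) for all x, so f(x) ≡ 0 (mod 2).
But 1 ≢ 0 (mod 2), so 1 ∈ ℤ_{46} has no preimage. Thus f is not surjective.
Since f is not surjective, we find the least positive k with f(k) = f(0): this means 32k ≡ 0 (mod 46), i.e. 46 ∣ 32k. Since gcd(32, 46) = 2, dividing through by 2 this holds exactly when 23 ∣ 16k, and as gcd(16, 23) = 1, exactly when 23 ∣ k.
The smallest positive such k is 23.

23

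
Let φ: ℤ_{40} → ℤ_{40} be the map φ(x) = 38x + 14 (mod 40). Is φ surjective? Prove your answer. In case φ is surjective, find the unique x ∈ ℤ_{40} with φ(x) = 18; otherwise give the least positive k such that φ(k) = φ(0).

20

Since gcd(38, 40) = 2, we have 38x ≡ 0 (mod 2) for all x, so φ(x) ≡ 0 (mod 2).
But 1 ≢ 0 (mod 2), so 1 ∈ ℤ_{40} has no preimage. Thus φ is not surjective.
Since φ is not surjective, we find the least positive k with φ(k) = φ(0): this means 38k ≡ 0 (mod 40), i.e. 40 ∣ 38k. Since gcd(38, 40) = 2, dividing through by 2 this holds exactly when 20 ∣ 19k, and as gcd(19, 20) = 1, exactly when 20 ∣ k.
The smallest positive such k is 20.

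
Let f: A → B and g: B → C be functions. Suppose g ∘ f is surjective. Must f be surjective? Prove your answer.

not surjective

No. Take A = {1, 2, 3}, B = {1, 2, 3, 4, 5, 6}, C = {1}, f(a) = 1 for every a ∈ A, and g(b) = 1 for every b ∈ B.
Then g ∘ f is surjective onto {1}, but 6 ∈ B has no preimage under f, so f is not surjective.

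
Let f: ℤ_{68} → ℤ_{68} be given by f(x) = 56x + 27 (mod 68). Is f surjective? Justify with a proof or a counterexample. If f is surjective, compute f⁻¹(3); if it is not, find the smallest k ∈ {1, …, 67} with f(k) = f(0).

Since gcd(56, 68) = 4, we have 56x ≡ 0 (mod 4) for all x, so f(x) ≡ 3 (mod 4).
But 0 ≢ 3 (mod 4), so 0 ∈ ℤ_{68} has no preimage. Thus f is not surjective.
Since f is not surjective, we find the least positive k with f(k) = f(0): this means 56k ≡ 0 (mod 68), i.e. 68 ∣ 56k. Since gcd(56, 68) = 4, dividing through by 4 this holds exactly when 17 ∣ 14k, and as gcd(14, 17) = 1, exactly when 17 ∣ k.
The smallest positive such k is 17.

17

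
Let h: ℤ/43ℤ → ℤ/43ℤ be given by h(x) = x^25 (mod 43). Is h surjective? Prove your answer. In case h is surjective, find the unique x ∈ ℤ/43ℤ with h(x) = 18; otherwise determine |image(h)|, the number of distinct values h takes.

Since 43 is prime, the nonzero elements of ℤ/43ℤ form a cyclic group of order 42.
As gcd(25, 42) = 1, raising to the 25th power is a bijection on this group: if x_1^25 ≡ x_2^25 then (x_1x_2^{−1})^25 = 1, and the only element of order dividing gcd(25, 42) = 1 is 1, so x_1 = x_2.
With h(0) = 0 this makes h injective on all of ℤ/43ℤ, hence bijective (finite equal-size domain and codomain). In particular h is surjective.
Since h is surjective, we find the preimage of 18. The inverse of x ↦ x^25 on (ℤ/43ℤ)^× is x ↦ x^37, because 25·37 = 925 = 22·42 + 1 ≡ 1 (mod 42) and x^{42} = 1 for x ≠ 0 (Fermat). So h⁻¹(18) = 18^37 mod 43.
Repeated squaring mod 43: 18^1 ≡ 18, 18^2 ≡ 18² = 324 ≡ 23, 18^4 ≡ 23² = 529 ≡ 13, 18^8 ≡ 13² = 169 ≡ 40, 18^16 ≡ 40² = 1600 ≡ 9, 18^32 ≡ 9² = 81 ≡ 38. Since 37 = 32 + 4 + 1, 18^37 ≡ 38·13·18: 38·13 = 494 ≡ 21, then 21·18 = 378 ≡ 34. So 18^37 ≡ 34 (mod 43).
Hence h⁻¹(18) = 34.

34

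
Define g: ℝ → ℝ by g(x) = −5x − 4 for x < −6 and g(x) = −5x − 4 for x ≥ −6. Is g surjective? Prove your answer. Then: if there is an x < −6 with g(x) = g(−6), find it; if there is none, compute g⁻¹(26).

-6

Both pieces are strictly decreasing (slopes −5 and −5), so each is injective on its own interval.
The left piece maps (−∞, −6) onto (26, ∞); the right piece maps [−6, ∞) onto (−∞, 26].
These images together cover ℝ, so g is surjective.
Because the two images are disjoint, no x < −6 has g(x) = g(−6), so we compute g⁻¹(26): 26 lies in (−∞, 26], so solve −5x − 4 = 26: x = (26 + 4)/(−5) = −6.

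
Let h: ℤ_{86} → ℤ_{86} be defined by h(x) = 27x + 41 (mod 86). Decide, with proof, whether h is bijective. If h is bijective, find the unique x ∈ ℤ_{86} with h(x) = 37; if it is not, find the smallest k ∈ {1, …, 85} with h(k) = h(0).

54

Suppose h(s) = h(t) in ℤ_{86}. Then 27s + 41 ≡ 27t + 41 (mod 86), hence 27(s − t) ≡ 0 (mod 86).
Since gcd(27, 86) = 1, 27 is invertible modulo 86, hence s − t ≡ 0 (mod 86), i.e. s = t.
We now compute 27⁻¹ mod 86 explicitly. Euclid's algorithm: 86 = 3·27 + 5, 27 = 5·5 + 2, 5 = 2·2 + 1; back-substituting gives 1 = 51·27 − 16·86, so 27⁻¹ ≡ 51 (mod 86).
Then y ↦ 51(y − 41) is a two-sided inverse to h, so every y ∈ ℤ_{86} has a preimage.
So h is bijective.
Since h is bijective, we find h⁻¹(37): we need 27x ≡ 37 − 41 ≡ 82 (mod 86). Using 27⁻¹ = 51: x ≡ 51·82 = 4182 = 48·86 + 54, so x = 54.
Check: h(54) = 27·54 + 41 = 1499 = 17·86 + 37 ≡ 37 (mod 86).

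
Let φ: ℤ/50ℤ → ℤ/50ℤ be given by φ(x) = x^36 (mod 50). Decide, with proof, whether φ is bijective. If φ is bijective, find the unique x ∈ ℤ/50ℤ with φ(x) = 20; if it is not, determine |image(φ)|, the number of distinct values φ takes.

φ(1) = 1^36 = 1.
φ(7): Repeated squaring mod 50: 7^1 ≡ 7, 7^2 ≡ 7² = 49, 7^4 ≡ 49² = 2401 ≡ 1, 7^8 ≡ 1² = 1, 7^16 ≡ 1² = 1, 7^32 ≡ 1² = 1. Since 36 = 32 + 4, 7^36 ≡ 1·1: 1·1 = 1. So 7^36 ≡ 1 (mod 50).
So φ(1) = φ(7) = 1 while 1 ≠ 7, thus φ is not injective, hence not bijective.
Since φ is not bijective, we determine |image(φ)|. Computing x^36 mod 50 for each x (by repeated squaring, reducing mod 50 at every step), the values φ(0), φ(1), …, φ(49) are: 0, 1, 36, 21, 46, 25, 6, 1, 6, 41, 0, 11, 16, 41, 36, 25, 16, 31, 26, 31, 0, 21, 46, 11, 26, 25, 26, 11, 46, 21, 0, 31, 26, 31, 16, 25, 36, 41, 16, 11, 0, 41, 6, 1, 6, 25, 46, 21, 36, 1.
The distinct values are {0, 1, 6, 11, 16, 21, 25, 26, 31, 36, 41, 46}; there are 12 of them.

12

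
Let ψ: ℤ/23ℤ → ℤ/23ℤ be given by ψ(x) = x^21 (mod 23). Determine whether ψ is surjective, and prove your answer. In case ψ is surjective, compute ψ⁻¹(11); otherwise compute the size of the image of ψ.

21

Since 23 is prime, the nonzero elements of ℤ/23ℤ form a cyclic group of order 22.
As gcd(21, 22) = 1, raising to the 21st power is a bijection on this group: if s^21 ≡ t^21 then (st^{−1})^21 = 1, and the only element of order dividing gcd(21, 22) = 1 is 1, so s = t.
With ψ(0) = 0 this makes ψ injective on all of ℤ/23ℤ, hence bijective (finite equal-size domain and codomain). In particular ψ is surjective.
Since ψ is surjective, we find the preimage of 11. The inverse of x ↦ x^21 on (ℤ/23ℤ)^× is x ↦ x^21, because 21·21 = 441 = 20·22 + 1 ≡ 1 (mod 22) and x^{22} = 1 for x ≠ 0 (Fermat). So ψ⁻¹(11) = 11^21 mod 23.
Repeated squaring mod 23: 11^1 ≡ 11, 11^2 ≡ 11² = 121 ≡ 6, 11^4 ≡ 6² = 36 ≡ 13, 11^8 ≡ 13² = 169 ≡ 8, 11^16 ≡ 8² = 64 ≡ 18. Since 21 = 16 + 4 + 1, 11^21 ≡ 18·13·11: 18·13 = 234 ≡ 4, then 4·11 = 44 ≡ 21. So 11^21 ≡ 21 (mod 23).
Hence ψ⁻¹(11) = 21.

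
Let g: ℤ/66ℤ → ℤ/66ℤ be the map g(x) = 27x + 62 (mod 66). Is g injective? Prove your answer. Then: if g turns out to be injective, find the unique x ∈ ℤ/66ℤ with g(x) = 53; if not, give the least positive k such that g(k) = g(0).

22

We have gcd(27, 66) = 3 > 1. Taking s = 0 and t = 22: g(0) = 62 and g(22) = 27·22 + 62 = 656 ≡ 62 (mod 66).
So g(0) = g(22) while 0 ≠ 22, hence g is not injective.
Since g is not injective, we find the least positive k with g(k) = g(0): this means 27k ≡ 0 (mod 66), i.e. 66 ∣ 27k. Since gcd(27, 66) = 3, dividing through by 3 this holds exactly when 22 ∣ 9k, and as gcd(9, 22) = 1, exactly when 22 ∣ k.
The smallest positive such k is 22.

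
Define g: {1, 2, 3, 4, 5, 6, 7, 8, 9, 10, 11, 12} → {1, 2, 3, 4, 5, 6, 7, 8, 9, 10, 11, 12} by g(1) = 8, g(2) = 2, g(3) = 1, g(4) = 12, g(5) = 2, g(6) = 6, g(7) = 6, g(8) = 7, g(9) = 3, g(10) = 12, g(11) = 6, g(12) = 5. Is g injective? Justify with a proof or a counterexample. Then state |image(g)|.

8

g(2) = 2 = g(5) with 2 ≠ 5, so g is not injective.
The image of g is {1, 2, 3, 5, 6, 7, 8, 12}, which has 8 elements.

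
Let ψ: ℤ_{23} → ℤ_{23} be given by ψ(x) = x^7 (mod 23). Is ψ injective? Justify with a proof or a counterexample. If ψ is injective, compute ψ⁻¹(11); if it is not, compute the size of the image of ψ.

15

Since 23 is prime, the nonzero elements of ℤ_{23} form a cyclic group of order 22.
As gcd(7, 22) = 1, raising to the 7th power is a bijection on this group: if s^7 ≡ t^7 then (st^{−1})^7 = 1, and the only element of order dividing gcd(7, 22) = 1 is 1, so s = t.
With ψ(0) = 0 this makes ψ injective on all of ℤ_{23}, hence bijective (finite equal-size domain and codomain). In particular ψ is injective.
Since ψ is injective, we find the preimage of 11. The inverse of x ↦ x^7 on (ℤ_{23})^× is x ↦ x^19, because 7·19 = 133 = 6·22 + 1 ≡ 1 (mod 22) and x^{22} = 1 for x ≠ 0 (Fermat). So ψ⁻¹(11) = 11^19 mod 23.
Repeated squaring mod 23: 11^1 ≡ 11, 11^2 ≡ 11² = 121 ≡ 6, 11^4 ≡ 6² = 36 ≡ 13, 11^8 ≡ 13² = 169 ≡ 8, 11^16 ≡ 8² = 64 ≡ 18. Since 19 = 16 + 2 + 1, 11^19 ≡ 18·6·11: 18·6 = 108 ≡ 16, then 16·11 = 176 ≡ 15. So 11^19 ≡ 15 (mod 23).
Hence ψ⁻¹(11) = 15.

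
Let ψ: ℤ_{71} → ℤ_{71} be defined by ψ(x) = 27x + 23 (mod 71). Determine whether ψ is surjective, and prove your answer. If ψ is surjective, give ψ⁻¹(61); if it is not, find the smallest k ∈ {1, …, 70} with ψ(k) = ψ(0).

54

Recall: ψ is surjective if every y in the codomain equals ψ(x) for some x in the domain.
Since gcd(27, 71) = 1, 27 is invertible modulo 71. Euclid's algorithm: 71 = 2·27 + 17, 27 = 1·17 + 10, 17 = 1·10 + 7, 10 = 1·7 + 3, 7 = 2·3 + 1; back-substituting gives 1 = 50·27 − 19·71, so 27⁻¹ ≡ 50 (mod 71).
For any y ∈ ℤ_{71}, x = 50(y − 23) mod 71 satisfies ψ(x) = 27·50(y − 23) + 23 ≡ y (since 27·50 ≡ 1 mod 71). So every y has a preimage.
Hence ψ is surjective.
Since ψ is surjective, we find ψ⁻¹(61): we need 27x ≡ 61 − 23 ≡ 38 (mod 71). Using 27⁻¹ = 50: x ≡ 50·38 = 1900 = 26·71 + 54, so x = 54.
Check: ψ(54) = 27·54 + 23 = 1481 = 20·71 + 61 ≡ 61 (mod 71).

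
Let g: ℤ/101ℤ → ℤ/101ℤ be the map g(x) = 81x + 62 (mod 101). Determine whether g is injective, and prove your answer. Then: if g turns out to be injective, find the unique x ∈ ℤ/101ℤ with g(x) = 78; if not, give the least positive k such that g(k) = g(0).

Suppose g(s) = g(t) in ℤ/101ℤ. Then 81s + 62 ≡ 81t + 62 (mod 101), thus 81(s − t) ≡ 0 (mod 101).
Since gcd(81, 101) = 1, 81 is invertible modulo 101, so s − t ≡ 0 (mod 101), i.e. s = t.
Thus g is injective.
We now compute 81⁻¹ mod 101 explicitly. Euclid's algorithm: 101 = 1·81 + 20, 81 = 4·20 + 1; back-substituting gives 1 = 5·81 − 4·101, so 81⁻¹ ≡ 5 (mod 101).
Since g is injective, we compute g⁻¹(78): solve 81x + 62 ≡ 78 (mod 101), i.e. 81x ≡ 16 (mod 101).
Multiplying by 81⁻¹ = 5 gives x ≡ 5·16 = 80 ≡ 80 (mod 101).
Check: g(80) = 81·80 + 62 = 6542 = 64·101 + 78 ≡ 78 (mod 101).

80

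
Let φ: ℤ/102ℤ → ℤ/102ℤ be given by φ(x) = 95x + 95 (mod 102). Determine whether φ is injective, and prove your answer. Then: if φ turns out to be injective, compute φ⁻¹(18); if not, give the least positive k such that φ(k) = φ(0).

If φ(u) = φ(v), then 95u ≡ 95v (mod 102). Because gcd(95, 102) = 1, we may cancel 95 to get u ≡ v (mod 102).
Thus φ is injective.
We now compute 95⁻¹ mod 102 explicitly. Euclid's algorithm: 102 = 1·95 + 7, 95 = 13·7 + 4, 7 = 1·4 + 3, 4 = 1·3 + 1; back-substituting gives 1 = 29·95 − 27·102, so 95⁻¹ ≡ 29 (mod 102).
Since φ is injective, we compute φ⁻¹(18): solve 95x + 95 ≡ 18 (mod 102), i.e. 95x ≡ 25 (mod 102).
Multiplying by 95⁻¹ = 29 gives x ≡ 29·25 = 725 = 7·102 + 11 ≡ 11 (mod 102).
Check: φ(11) = 95·11 + 95 = 1140 = 11·102 + 18 ≡ 18 (mod 102).

11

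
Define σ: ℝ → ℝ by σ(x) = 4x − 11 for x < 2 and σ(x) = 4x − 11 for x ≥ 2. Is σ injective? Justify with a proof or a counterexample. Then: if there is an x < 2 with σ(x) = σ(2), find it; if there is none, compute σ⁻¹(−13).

-1/2

Both pieces are strictly increasing (slopes 4 and 4), so each is injective on its own interval.
The left piece maps (−∞, 2) onto (−∞, −3); the right piece maps [2, ∞) onto [−3, ∞).
These images are disjoint, so no value is attained by both pieces. So σ is injective.
Because the two images are disjoint, no x < 2 has σ(x) = σ(2), so we compute σ⁻¹(−13): −13 lies in (−∞, −3), so solve 4x − 11 = −13: x = (−13 + 11)/4 = −1/2.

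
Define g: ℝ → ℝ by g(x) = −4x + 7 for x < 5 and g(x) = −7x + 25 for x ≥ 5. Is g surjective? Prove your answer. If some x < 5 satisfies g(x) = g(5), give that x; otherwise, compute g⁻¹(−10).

17/4

Both pieces are strictly decreasing (slopes −4 and −7), so each is injective on its own interval.
The left piece maps (−∞, 5) onto (−13, ∞); the right piece maps [5, ∞) onto (−∞, −10].
The union (−13, ∞) ∪ (−∞, −10] covers ℝ, so g is surjective.
For the follow-up: the images overlap, so an x < 5 with g(x) = g(5) exists. g(5) = −10; solving −4x + 7 = −10 for x < 5 gives x = (−10 − 7)/(−4) = 17/4.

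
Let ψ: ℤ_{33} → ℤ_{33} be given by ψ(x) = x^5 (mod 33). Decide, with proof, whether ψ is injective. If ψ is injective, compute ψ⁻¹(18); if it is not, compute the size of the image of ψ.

ψ(1) = 1^5 = 1.
ψ(4): Repeated squaring mod 33: 4^1 ≡ 4, 4^2 ≡ 4² = 16, 4^4 ≡ 16² = 256 ≡ 25. Since 5 = 4 + 1, 4^5 ≡ 25·4: 25·4 = 100 ≡ 1. So 4^5 ≡ 1 (mod 33).
So ψ(1) = ψ(4) = 1 while 1 ≠ 4, hence ψ is not injective.
Since ψ is not injective, we determine |image(ψ)|. Computing x^5 mod 33 for each x (by repeated squaring, reducing mod 33 at every step), the values ψ(0), ψ(1), …, ψ(32) are: 0, 1, 32, 12, 1, 23, 21, 10, 32, 12, 10, 11, 12, 10, 23, 12, 1, 32, 21, 10, 23, 21, 22, 23, 21, 1, 23, 12, 10, 32, 21, 1, 32.
The distinct values are {0, 1, 10, 11, 12, 21, 22, 23, 32}; there are 9 of them.

9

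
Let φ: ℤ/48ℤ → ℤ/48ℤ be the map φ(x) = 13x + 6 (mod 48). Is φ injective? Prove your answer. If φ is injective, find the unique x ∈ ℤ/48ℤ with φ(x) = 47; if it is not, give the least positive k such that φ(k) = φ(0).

Recall: φ is injective when φ(u) = φ(v) forces u = v.
Suppose φ(u) = φ(v) in ℤ/48ℤ. Then 13u + 6 ≡ 13v + 6 (mod 48), so 13(u − v) ≡ 0 (mod 48).
Since gcd(13, 48) = 1, 13 is invertible modulo 48, therefore u − v ≡ 0 (mod 48), i.e. u = v.
Thus φ is injective.
We now compute 13⁻¹ mod 48 explicitly. Euclid's algorithm: 48 = 3·13 + 9, 13 = 1·9 + 4, 9 = 2·4 + 1; back-substituting gives 1 = 37·13 − 10·48, so 13⁻¹ ≡ 37 (mod 48).
Since φ is injective, we compute φ⁻¹(47): solve 13x + 6 ≡ 47 (mod 48), i.e. 13x ≡ 41 (mod 48).
Multiplying by 13⁻¹ = 37 gives x ≡ 37·41 = 1517 = 31·48 + 29 ≡ 29 (mod 48).
Check: φ(29) = 13·29 + 6 = 383 = 7·48 + 47 ≡ 47 (mod 48).

29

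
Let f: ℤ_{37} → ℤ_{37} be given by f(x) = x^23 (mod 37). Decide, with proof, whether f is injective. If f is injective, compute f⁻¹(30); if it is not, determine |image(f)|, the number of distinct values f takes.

Since 37 is prime, the nonzero elements of ℤ_{37} form a cyclic group of order 36.
As gcd(23, 36) = 1, raising to the 23rd power is a bijection on this group: if s^23 ≡ t^23 then (st^{−1})^23 = 1, and the only element of order dividing gcd(23, 36) = 1 is 1, so s = t.
With f(0) = 0 this makes f injective on all of ℤ_{37}, hence bijective (finite equal-size domain and codomain). In particular f is injective.
Since f is injective, we find the preimage of 30. The inverse of x ↦ x^23 on (ℤ_{37})^× is x ↦ x^11, because 23·11 = 253 = 7·36 + 1 ≡ 1 (mod 36) and x^{36} = 1 for x ≠ 0 (Fermat). So f⁻¹(30) = 30^11 mod 37.
Repeated squaring mod 37: 30^1 ≡ 30, 30^2 ≡ 30² = 900 ≡ 12, 30^4 ≡ 12² = 144 ≡ 33, 30^8 ≡ 33² = 1089 ≡ 16. Since 11 = 8 + 2 + 1, 30^11 ≡ 16·12·30: 16·12 = 192 ≡ 7, then 7·30 = 210 ≡ 25. So 30^11 ≡ 25 (mod 37).
Hence f⁻¹(30) = 25.

25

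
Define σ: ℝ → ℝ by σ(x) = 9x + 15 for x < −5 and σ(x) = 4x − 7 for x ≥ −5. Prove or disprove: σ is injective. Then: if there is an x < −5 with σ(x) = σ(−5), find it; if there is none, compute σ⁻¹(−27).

Both pieces are strictly increasing (slopes 9 and 4), so each is injective on its own interval.
The left piece maps (−∞, −5) onto (−∞, −30); the right piece maps [−5, ∞) onto [−27, ∞).
These images are disjoint, so no value is attained by both pieces. So σ is injective.
Because the two images are disjoint, no x < −5 has σ(x) = σ(−5), so we compute σ⁻¹(−27): −27 lies in [−27, ∞), so solve 4x − 7 = −27: x = (−27 + 7)/4 = −5.

-5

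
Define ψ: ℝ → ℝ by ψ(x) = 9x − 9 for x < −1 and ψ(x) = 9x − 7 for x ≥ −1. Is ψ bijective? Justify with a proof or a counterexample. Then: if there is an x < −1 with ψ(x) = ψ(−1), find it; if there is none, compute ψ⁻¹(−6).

Both pieces are strictly increasing (slopes 9 and 9), so each is injective on its own interval.
The left piece maps (−∞, −1) onto (−∞, −18); the right piece maps [−1, ∞) onto [−16, ∞).
The images leave a gap (−18 has no preimage), so ψ is not surjective, hence not bijective.
Because the two images are disjoint, no x < −1 has ψ(x) = ψ(−1), so we compute ψ⁻¹(−6): −6 lies in [−16, ∞), so solve 9x − 7 = −6: x = (−6 + 7)/9 = 1/9.

1/9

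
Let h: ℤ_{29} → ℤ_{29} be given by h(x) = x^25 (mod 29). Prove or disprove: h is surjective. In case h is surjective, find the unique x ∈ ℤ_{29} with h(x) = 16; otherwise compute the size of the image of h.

Since 29 is prime, the nonzero elements of ℤ_{29} form a cyclic group of order 28.
As gcd(25, 28) = 1, raising to the 25th power is a bijection on this group: if x_1^25 ≡ x_2^25 then (x_1x_2^{−1})^25 = 1, and the only element of order dividing gcd(25, 28) = 1 is 1, so x_1 = x_2.
With h(0) = 0 this makes h injective on all of ℤ_{29}, hence bijective (finite equal-size domain and codomain). In particular h is surjective.
Since h is surjective, we find the preimage of 16. The inverse of x ↦ x^25 on (ℤ_{29})^× is x ↦ x^9, because 25·9 = 225 = 8·28 + 1 ≡ 1 (mod 28) and x^{28} = 1 for x ≠ 0 (Fermat). So h⁻¹(16) = 16^9 mod 29.
Repeated squaring mod 29: 16^1 ≡ 16, 16^2 ≡ 16² = 256 ≡ 24, 16^4 ≡ 24² = 576 ≡ 25, 16^8 ≡ 25² = 625 ≡ 16. Since 9 = 8 + 1, 16^9 ≡ 16·16: 16·16 = 256 ≡ 24. So 16^9 ≡ 24 (mod 29).
Hence h⁻¹(16) = 24.

24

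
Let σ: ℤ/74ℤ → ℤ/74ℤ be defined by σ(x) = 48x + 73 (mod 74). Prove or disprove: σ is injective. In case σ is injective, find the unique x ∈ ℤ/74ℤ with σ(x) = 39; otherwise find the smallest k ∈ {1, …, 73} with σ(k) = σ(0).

By definition, σ is injective when σ(a) = σ(b) forces a = b.
We have gcd(48, 74) = 2 > 1. Taking a = 0 and b = 37: σ(0) = 73 and σ(37) = 48·37 + 73 = 1849 ≡ 73 (mod 74).
So σ(0) = σ(37) while 0 ≠ 37, therefore σ is not injective.
Since σ is not injective, we find the least positive k with σ(k) = σ(0): this means 48k ≡ 0 (mod 74), i.e. 74 ∣ 48k. Since gcd(48, 74) = 2, dividing through by 2 this holds exactly when 37 ∣ 24k, and as gcd(24, 37) = 1, exactly when 37 ∣ k.
The smallest positive such k is 37.

37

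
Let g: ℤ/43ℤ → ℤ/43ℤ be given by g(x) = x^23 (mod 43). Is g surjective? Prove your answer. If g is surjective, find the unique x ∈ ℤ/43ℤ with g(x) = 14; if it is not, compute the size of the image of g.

Since 43 is prime, the nonzero elements of ℤ/43ℤ form a cyclic group of order 42.
As gcd(23, 42) = 1, raising to the 23rd power is a bijection on this group: if x_1^23 ≡ x_2^23 then (x_1x_2^{−1})^23 = 1, and the only element of order dividing gcd(23, 42) = 1 is 1, so x_1 = x_2.
With g(0) = 0 this makes g injective on all of ℤ/43ℤ, hence bijective (finite equal-size domain and codomain). In particular g is surjective.
Since g is surjective, we find the preimage of 14. The inverse of x ↦ x^23 on (ℤ/43ℤ)^× is x ↦ x^11, because 23·11 = 253 = 6·42 + 1 ≡ 1 (mod 42) and x^{42} = 1 for x ≠ 0 (Fermat). So g⁻¹(14) = 14^11 mod 43.
Repeated squaring mod 43: 14^1 ≡ 14, 14^2 ≡ 14² = 196 ≡ 24, 14^4 ≡ 24² = 576 ≡ 17, 14^8 ≡ 17² = 289 ≡ 31. Since 11 = 8 + 2 + 1, 14^11 ≡ 31·24·14: 31·24 = 744 ≡ 13, then 13·14 = 182 ≡ 10. So 14^11 ≡ 10 (mod 43).
Hence g⁻¹(14) = 10.

10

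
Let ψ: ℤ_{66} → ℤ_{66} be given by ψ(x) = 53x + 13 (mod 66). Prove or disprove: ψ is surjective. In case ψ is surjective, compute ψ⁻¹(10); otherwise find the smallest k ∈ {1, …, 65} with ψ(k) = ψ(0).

51

Since gcd(53, 66) = 1, 53 is invertible modulo 66. Euclid's algorithm: 66 = 1·53 + 13, 53 = 4·13 + 1; back-substituting gives 1 = 5·53 − 4·66, so 53⁻¹ ≡ 5 (mod 66).
Then y ↦ 5(y − 13) is a two-sided inverse to ψ, so every y ∈ ℤ_{66} has a preimage.
Therefore ψ is surjective.
Since ψ is surjective, we compute ψ⁻¹(10): solve 53x + 13 ≡ 10 (mod 66), i.e. 53x ≡ 63 (mod 66).
Multiplying by 53⁻¹ = 5 gives x ≡ 5·63 = 315 = 4·66 + 51 ≡ 51 (mod 66).
Check: ψ(51) = 53·51 + 13 = 2716 = 41·66 + 10 ≡ 10 (mod 66).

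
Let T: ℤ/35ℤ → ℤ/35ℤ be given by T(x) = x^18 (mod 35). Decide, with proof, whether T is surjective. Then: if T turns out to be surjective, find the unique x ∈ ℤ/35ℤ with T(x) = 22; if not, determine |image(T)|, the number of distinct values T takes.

6

T(2): Repeated squaring mod 35: 2^1 ≡ 2, 2^2 ≡ 2² = 4, 2^4 ≡ 4² = 16, 2^8 ≡ 16² = 256 ≡ 11, 2^16 ≡ 11² = 121 ≡ 16. Since 18 = 16 + 2, 2^18 ≡ 16·4: 16·4 = 64 ≡ 29. So 2^18 ≡ 29 (mod 35).
T(3): Repeated squaring mod 35: 3^1 ≡ 3, 3^2 ≡ 3² = 9, 3^4 ≡ 9² = 81 ≡ 11, 3^8 ≡ 11² = 121 ≡ 16, 3^16 ≡ 16² = 256 ≡ 11. Since 18 = 16 + 2, 3^18 ≡ 11·9: 11·9 = 99 ≡ 29. So 3^18 ≡ 29 (mod 35).
So T(2) = T(3) = 29 while 2 ≠ 3, hence T is not injective.
A non-injective map from the 35-element set ℤ/35ℤ to itself takes at most 34 distinct values, so it cannot be surjective. Therefore T is not surjective.
Since T is not surjective, we determine |image(T)|. Computing x^18 mod 35 for each x (by repeated squaring, reducing mod 35 at every step), the values T(0), T(1), …, T(34) are: 0, 1, 29, 29, 1, 15, 1, 14, 29, 1, 15, 1, 29, 29, 21, 15, 1, 29, 29, 1, 15, 21, 29, 29, 1, 15, 1, 29, 14, 1, 15, 1, 29, 29, 1.
The distinct values are {0, 1, 14, 15, 21, 29}; there are 6 of them.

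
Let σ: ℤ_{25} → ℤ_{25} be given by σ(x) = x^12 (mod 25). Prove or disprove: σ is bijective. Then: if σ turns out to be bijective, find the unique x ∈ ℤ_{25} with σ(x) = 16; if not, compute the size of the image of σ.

σ(3): Repeated squaring mod 25: 3^1 ≡ 3, 3^2 ≡ 3² = 9, 3^4 ≡ 9² = 81 ≡ 6, 3^8 ≡ 6² = 36 ≡ 11. Since 12 = 8 + 4, 3^12 ≡ 11·6: 11·6 = 66 ≡ 16. So 3^12 ≡ 16 (mod 25).
σ(4): Repeated squaring mod 25: 4^1 ≡ 4, 4^2 ≡ 4² = 16, 4^4 ≡ 16² = 256 ≡ 6, 4^8 ≡ 6² = 36 ≡ 11. Since 12 = 8 + 4, 4^12 ≡ 11·6: 11·6 = 66 ≡ 16. So 4^12 ≡ 16 (mod 25).
So σ(3) = σ(4) = 16 while 3 ≠ 4, so σ is not injective, hence not bijective.
Since σ is not bijective, we determine |image(σ)|. Computing x^12 mod 25 for each x (by repeated squaring, reducing mod 25 at every step), the values σ(0), σ(1), …, σ(24) are: 0, 1, 21, 16, 16, 0, 11, 1, 11, 6, 0, 21, 6, 6, 21, 0, 6, 11, 1, 11, 0, 16, 16, 21, 1.
The distinct values are {0, 1, 6, 11, 16, 21}; there are 6 of them.

6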